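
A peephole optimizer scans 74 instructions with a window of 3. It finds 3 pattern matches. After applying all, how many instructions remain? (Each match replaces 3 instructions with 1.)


Each match removes 2 instructions.
Total removed = 3 * 2 = 6
Remaining = 74 - 6 = 68

68


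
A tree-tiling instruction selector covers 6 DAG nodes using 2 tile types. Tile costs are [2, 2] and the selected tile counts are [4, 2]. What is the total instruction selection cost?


Total cost = sum(count_i * cost_i)
= 4*2 + 2*2
= 12

12


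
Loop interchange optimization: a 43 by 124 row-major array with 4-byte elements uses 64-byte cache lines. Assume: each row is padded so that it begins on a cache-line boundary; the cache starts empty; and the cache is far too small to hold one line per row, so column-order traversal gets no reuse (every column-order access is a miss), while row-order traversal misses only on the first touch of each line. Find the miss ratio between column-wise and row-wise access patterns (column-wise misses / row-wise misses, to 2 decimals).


Each row occupies 124 * 4 = 496 bytes and starts on a line boundary, so it spans ceil(496 / 64) = 8 cache lines.
Row-major traversal misses (one per line touched): 43 * ceil(124 * 4 / 64) = 344
Column-major traversal misses (no reuse, every access misses): 43 * 124 = 5332
Ratio = 5332 / 344 = 15.5

15.5


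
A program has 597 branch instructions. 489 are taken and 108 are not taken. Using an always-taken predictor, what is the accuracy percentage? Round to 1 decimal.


Predictor: always-taken
Correct predictions = 489
Accuracy = 489 / 597 * 100 = 81.9%

81.9


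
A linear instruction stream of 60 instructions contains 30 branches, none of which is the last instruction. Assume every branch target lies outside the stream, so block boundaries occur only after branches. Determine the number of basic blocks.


With no in-sequence branch targets, the leaders are the first instruction plus the instruction after each branch.
Number of basic blocks = branches + 1
= 30 + 1 = 31

31


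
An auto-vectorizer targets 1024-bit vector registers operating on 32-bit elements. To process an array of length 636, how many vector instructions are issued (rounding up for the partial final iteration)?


Width = 1024 / 32 = 32 elements per vector op
Iterations = ceil(636 / 32) = 20

20


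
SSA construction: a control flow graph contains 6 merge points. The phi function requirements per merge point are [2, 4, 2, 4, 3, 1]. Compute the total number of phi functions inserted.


Total phi functions = sum of phi functions at each join node
= 2 + 4 + 2 + 4 + 3 + 1 = 16

16


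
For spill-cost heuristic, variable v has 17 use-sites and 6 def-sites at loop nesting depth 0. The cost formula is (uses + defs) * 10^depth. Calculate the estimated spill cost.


uses + defs = 17 + 6 = 23
10^0 = 1
Spill cost = 23 * 1 = 23

23


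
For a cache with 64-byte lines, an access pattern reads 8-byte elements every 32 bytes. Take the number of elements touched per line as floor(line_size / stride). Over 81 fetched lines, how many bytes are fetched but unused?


Elements per line = floor(64 / 32) = 2
Bytes used per line = 2 * 8 = 16
Wasted per line = 64 - 16 = 48
Total wasted = 48 * 81 = 3888

3888


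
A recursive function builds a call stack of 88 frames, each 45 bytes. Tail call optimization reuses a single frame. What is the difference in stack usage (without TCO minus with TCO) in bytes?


Without TCO: 88 * 45 = 3960 bytes
With TCO: reuse 1 frame = 45 bytes
Savings = 3960 - 45 = 3915

3915


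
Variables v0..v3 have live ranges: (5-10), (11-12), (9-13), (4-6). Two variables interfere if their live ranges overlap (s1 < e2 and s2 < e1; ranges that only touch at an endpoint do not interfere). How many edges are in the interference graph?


Check all pairs for overlapping intervals.
Two intervals (s1,e1) and (s2,e2) overlap if s1 < e2 and s2 < e1.
v0 (5-10) vs v1..v3: overlaps v2, v3 -> 2
v1 (11-12) vs v2..v3: overlaps v2 -> 1
v2 (9-13) vs v3: overlaps none -> 0
Total overlapping pairs = 2 + 1 + 0 = 3

3


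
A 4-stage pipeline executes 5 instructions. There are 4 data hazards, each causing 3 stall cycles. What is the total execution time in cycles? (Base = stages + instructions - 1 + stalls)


Base cycles = 4 + 5 - 1 = 8
Total stalls = 4 * 3 = 12
Total = 8 + 12 = 20

20


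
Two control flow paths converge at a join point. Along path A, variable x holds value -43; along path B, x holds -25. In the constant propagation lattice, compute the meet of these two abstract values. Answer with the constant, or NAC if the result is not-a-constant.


Meet operation: if both paths give the same constant, result is that constant; if they differ, result is NAC (not-a-constant).
Path A: -43, Path B: -25 -> differ
Result: not-a-constant -> NAC

NAC


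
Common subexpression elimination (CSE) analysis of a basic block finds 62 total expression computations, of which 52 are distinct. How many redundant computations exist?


CSE count = total expressions - unique expressions
= 62 - 52 = 10

10


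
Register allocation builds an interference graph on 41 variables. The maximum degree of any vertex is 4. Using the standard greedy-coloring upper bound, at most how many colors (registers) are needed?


Greedy coloring never needs more than (max_degree + 1) colors: when coloring a vertex, at most max_degree neighbors are already colored.
Upper bound = 4 + 1 = 5

5


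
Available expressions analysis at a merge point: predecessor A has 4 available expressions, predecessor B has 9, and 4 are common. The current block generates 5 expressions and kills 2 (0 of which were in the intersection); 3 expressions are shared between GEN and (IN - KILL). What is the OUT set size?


IN = intersection of predecessors = 4
IN - KILL = 4 - 0 = 4
|OUT| = |GEN| + |IN - KILL| - |GEN ∩ (IN - KILL)| = 5 + 4 - 3 = 6

6


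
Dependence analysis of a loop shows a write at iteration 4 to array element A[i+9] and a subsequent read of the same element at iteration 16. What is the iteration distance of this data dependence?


Distance = read iteration - write iteration
= 16 - 4 = 12

12


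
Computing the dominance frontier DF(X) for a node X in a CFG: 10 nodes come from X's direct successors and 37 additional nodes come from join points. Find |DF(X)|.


DF(X) = direct successor contributions + join point contributions
= 10 + 37 = 47

47


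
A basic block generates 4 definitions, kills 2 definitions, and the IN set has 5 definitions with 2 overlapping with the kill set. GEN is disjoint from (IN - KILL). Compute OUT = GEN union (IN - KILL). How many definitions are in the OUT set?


IN - KILL: 5 - 2 = 3 surviving definitions
OUT = GEN + surviving = 4 + 3 = 7

7


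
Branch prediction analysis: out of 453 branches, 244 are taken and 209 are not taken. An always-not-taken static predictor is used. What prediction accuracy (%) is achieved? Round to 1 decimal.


Predictor: always-not-taken
Correct predictions = 209
Accuracy = 209 / 453 * 100 = 46.1%

46.1


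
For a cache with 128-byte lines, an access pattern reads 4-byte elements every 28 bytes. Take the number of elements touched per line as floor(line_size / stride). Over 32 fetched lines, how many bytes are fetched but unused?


Elements per line = floor(128 / 28) = 4
Bytes used per line = 4 * 4 = 16
Wasted per line = 128 - 16 = 112
Total wasted = 112 * 32 = 3584

3584


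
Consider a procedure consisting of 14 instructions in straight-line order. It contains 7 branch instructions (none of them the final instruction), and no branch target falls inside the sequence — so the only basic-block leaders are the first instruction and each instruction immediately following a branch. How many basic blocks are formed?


With no in-sequence branch targets, the leaders are the first instruction plus the instruction after each branch.
Number of basic blocks = branches + 1
= 7 + 1 = 8

8


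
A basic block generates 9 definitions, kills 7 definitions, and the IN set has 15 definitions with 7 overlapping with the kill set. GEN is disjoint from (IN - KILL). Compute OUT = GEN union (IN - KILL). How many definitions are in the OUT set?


IN - KILL: 15 - 7 = 8 surviving definitions
OUT = GEN + surviving = 9 + 8 = 17

17


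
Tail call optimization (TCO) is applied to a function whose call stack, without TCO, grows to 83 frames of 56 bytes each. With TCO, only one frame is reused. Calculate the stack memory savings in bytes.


Without TCO: 83 * 56 = 4648 bytes
With TCO: reuse 1 frame = 56 bytes
Savings = 4648 - 56 = 4592

4592


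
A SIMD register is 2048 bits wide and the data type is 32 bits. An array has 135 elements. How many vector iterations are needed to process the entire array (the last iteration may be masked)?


Width = 2048 / 32 = 64 elements per vector op
Iterations = ceil(135 / 64) = 3

3


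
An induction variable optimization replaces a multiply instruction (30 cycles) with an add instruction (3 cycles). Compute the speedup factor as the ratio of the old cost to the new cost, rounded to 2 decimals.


Ratio = mult_cost / add_cost = 30 / 3 = 10.0

10.0


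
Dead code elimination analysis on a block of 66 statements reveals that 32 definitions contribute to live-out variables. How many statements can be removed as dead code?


Dead code = total statements - live definitions
= 66 - 32 = 34

34


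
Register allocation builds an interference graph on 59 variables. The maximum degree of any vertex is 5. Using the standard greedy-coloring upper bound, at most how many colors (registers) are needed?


Greedy coloring never needs more than (max_degree + 1) colors: when coloring a vertex, at most max_degree neighbors are already colored.
Upper bound = 5 + 1 = 6

6


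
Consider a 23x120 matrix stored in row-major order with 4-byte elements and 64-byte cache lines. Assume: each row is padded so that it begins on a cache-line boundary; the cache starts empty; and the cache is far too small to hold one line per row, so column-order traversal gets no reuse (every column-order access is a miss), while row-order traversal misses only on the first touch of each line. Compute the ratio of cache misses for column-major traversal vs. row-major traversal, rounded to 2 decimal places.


Each row occupies 120 * 4 = 480 bytes and starts on a line boundary, so it spans ceil(480 / 64) = 8 cache lines.
Row-major traversal misses (one per line touched): 23 * ceil(120 * 4 / 64) = 184
Column-major traversal misses (no reuse, every access misses): 23 * 120 = 2760
Ratio = 2760 / 184 = 15.0

15.0


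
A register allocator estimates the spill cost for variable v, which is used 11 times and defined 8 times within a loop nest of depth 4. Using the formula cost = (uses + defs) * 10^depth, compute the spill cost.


uses + defs = 11 + 8 = 19
10^4 = 10000
Spill cost = 19 * 10000 = 190000

190000


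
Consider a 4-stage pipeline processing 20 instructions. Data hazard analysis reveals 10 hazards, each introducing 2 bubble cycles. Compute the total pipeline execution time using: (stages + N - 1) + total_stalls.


Base cycles = 4 + 20 - 1 = 23
Total stalls = 10 * 2 = 20
Total = 23 + 20 = 43

43


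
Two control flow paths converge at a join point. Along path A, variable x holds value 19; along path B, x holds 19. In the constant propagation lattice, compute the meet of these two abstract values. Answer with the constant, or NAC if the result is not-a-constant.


Meet operation: if both paths give the same constant, result is that constant; if they differ, result is NAC (not-a-constant).
Path A: 19, Path B: 19 -> equal
Result: constant -> 19

19


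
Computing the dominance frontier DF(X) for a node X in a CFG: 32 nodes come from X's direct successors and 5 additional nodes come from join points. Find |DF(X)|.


DF(X) = direct successor contributions + join point contributions
= 32 + 5 = 37

37


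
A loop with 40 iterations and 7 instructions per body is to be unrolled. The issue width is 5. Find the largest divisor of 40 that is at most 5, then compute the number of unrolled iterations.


Largest divisor of 40 <= 5 is 5
New iterations = 40 / 5 = 8

8


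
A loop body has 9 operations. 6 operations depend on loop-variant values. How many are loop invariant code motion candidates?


Invariant candidates = total - loop-dependent
= 9 - 6 = 3

3


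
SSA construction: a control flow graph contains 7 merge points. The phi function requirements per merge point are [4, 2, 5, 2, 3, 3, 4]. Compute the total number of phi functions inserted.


Total phi functions = sum of phi functions at each join node
= 4 + 2 + 5 + 2 + 3 + 3 + 4 = 23

23


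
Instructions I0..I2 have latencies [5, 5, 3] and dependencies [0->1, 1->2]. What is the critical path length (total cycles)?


Compute longest path through dependency graph: dist(Ik) = max over predecessors of dist + latency(Ik).
dist(I0) = latency 5 = 5
dist(I1) = dist(I0) + 5 = 5 + 5 = 10
dist(I2) = dist(I1) + 3 = 10 + 3 = 13
Critical path = max dist = 13

13


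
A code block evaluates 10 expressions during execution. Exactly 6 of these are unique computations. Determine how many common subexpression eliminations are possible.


CSE count = total expressions - unique expressions
= 10 - 6 = 4

4


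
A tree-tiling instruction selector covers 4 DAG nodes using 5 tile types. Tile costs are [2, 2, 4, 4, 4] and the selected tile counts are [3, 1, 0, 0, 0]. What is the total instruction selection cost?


Total cost = sum(count_i * cost_i)
= 3*2 + 1*2 + 0*4 + 0*4 + 0*4
= 8

8


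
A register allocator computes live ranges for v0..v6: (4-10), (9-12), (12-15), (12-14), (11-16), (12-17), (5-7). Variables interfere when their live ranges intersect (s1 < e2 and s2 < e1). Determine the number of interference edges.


Check all pairs for overlapping intervals.
Two intervals (s1,e1) and (s2,e2) overlap if s1 < e2 and s2 < e1.
v0 (4-10) vs v1..v6: overlaps v1, v6 -> 2
v1 (9-12) vs v2..v6: overlaps v4 -> 1
v2 (12-15) vs v3..v6: overlaps v3, v4, v5 -> 3
v3 (12-14) vs v4..v6: overlaps v4, v5 -> 2
v4 (11-16) vs v5..v6: overlaps v5 -> 1
v5 (12-17) vs v6: overlaps none -> 0
Total overlapping pairs = 2 + 1 + 3 + 2 + 1 + 0 = 9

9


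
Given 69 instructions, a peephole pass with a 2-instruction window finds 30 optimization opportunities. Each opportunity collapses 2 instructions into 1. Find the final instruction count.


Each match removes 1 instructions.
Total removed = 30 * 1 = 30
Remaining = 69 - 30 = 39

39


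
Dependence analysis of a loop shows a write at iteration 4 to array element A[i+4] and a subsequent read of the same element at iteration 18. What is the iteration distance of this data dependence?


Distance = read iteration - write iteration
= 18 - 4 = 14

14


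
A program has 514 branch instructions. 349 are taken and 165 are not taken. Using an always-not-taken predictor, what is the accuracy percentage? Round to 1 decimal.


Predictor: always-not-taken
Correct predictions = 165
Accuracy = 165 / 514 * 100 = 32.1%

32.1


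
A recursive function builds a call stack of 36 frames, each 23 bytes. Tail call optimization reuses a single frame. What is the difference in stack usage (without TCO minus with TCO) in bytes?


Without TCO: 36 * 23 = 828 bytes
With TCO: reuse 1 frame = 23 bytes
Savings = 828 - 23 = 805

805


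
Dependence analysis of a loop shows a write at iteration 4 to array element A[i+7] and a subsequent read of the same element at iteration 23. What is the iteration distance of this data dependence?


Distance = read iteration - write iteration
= 23 - 4 = 19

19


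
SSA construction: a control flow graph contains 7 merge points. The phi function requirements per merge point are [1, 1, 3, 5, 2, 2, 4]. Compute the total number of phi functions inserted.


Total phi functions = sum of phi functions at each join node
= 1 + 1 + 3 + 5 + 2 + 2 + 4 = 18

18


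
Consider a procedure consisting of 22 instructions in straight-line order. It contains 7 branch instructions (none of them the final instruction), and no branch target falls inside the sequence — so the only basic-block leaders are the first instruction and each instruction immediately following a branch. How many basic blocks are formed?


With no in-sequence branch targets, the leaders are the first instruction plus the instruction after each branch.
Number of basic blocks = branches + 1
= 7 + 1 = 8

8


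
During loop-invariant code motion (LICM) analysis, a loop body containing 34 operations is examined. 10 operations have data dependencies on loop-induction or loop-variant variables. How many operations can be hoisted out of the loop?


Invariant candidates = total - loop-dependent
= 34 - 10 = 24

24


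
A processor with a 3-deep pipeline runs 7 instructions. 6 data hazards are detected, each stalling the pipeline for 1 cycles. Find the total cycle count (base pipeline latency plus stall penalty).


Base cycles = 3 + 7 - 1 = 9
Total stalls = 6 * 1 = 6
Total = 9 + 6 = 15

15


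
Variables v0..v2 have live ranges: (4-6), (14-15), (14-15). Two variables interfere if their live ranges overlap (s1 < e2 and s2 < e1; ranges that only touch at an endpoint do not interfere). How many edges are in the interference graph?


Check all pairs for overlapping intervals.
Two intervals (s1,e1) and (s2,e2) overlap if s1 < e2 and s2 < e1.
v0 (4-6) vs v1..v2: overlaps none -> 0
v1 (14-15) vs v2: overlaps v2 -> 1
Total overlapping pairs = 0 + 1 = 1

1


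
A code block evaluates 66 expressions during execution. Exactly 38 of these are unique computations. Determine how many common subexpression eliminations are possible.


CSE count = total expressions - unique expressions
= 66 - 38 = 28

28


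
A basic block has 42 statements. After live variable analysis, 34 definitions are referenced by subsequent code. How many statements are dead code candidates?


Dead code = total statements - live definitions
= 42 - 34 = 8

8


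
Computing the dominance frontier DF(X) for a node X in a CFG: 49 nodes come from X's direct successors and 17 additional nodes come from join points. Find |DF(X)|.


DF(X) = direct successor contributions + join point contributions
= 49 + 17 = 66

66


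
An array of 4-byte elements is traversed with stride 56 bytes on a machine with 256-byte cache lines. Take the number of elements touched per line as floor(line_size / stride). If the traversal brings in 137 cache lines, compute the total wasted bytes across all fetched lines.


Elements per line = floor(256 / 56) = 4
Bytes used per line = 4 * 4 = 16
Wasted per line = 256 - 16 = 240
Total wasted = 240 * 137 = 32880

32880


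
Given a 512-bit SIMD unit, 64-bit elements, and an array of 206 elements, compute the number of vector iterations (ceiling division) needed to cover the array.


Width = 512 / 64 = 8 elements per vector op
Iterations = ceil(206 / 8) = 26

26


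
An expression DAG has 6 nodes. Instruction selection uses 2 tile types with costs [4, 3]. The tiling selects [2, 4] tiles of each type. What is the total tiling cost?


Total cost = sum(count_i * cost_i)
= 2*4 + 4*3
= 20

20


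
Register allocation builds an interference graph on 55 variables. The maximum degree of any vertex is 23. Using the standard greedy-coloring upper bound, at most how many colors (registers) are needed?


Greedy coloring never needs more than (max_degree + 1) colors: when coloring a vertex, at most max_degree neighbors are already colored.
Upper bound = 23 + 1 = 24

24


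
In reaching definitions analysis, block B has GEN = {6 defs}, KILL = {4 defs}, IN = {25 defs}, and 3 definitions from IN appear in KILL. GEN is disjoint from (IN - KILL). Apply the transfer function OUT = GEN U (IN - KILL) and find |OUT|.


IN - KILL: 25 - 3 = 22 surviving definitions
OUT = GEN + surviving = 6 + 22 = 28

28


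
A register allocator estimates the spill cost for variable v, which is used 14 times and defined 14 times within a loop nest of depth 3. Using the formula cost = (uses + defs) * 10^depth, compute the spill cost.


uses + defs = 14 + 14 = 28
10^3 = 1000
Spill cost = 28 * 1000 = 28000

28000


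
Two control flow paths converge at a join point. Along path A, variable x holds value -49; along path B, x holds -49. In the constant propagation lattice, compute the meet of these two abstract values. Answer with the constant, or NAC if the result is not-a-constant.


Meet operation: if both paths give the same constant, result is that constant; if they differ, result is NAC (not-a-constant).
Path A: -49, Path B: -49 -> equal
Result: constant -> -49

-49


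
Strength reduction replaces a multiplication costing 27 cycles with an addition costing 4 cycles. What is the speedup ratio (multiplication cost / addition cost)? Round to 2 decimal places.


Ratio = mult_cost / add_cost = 27 / 4 = 6.75

6.75


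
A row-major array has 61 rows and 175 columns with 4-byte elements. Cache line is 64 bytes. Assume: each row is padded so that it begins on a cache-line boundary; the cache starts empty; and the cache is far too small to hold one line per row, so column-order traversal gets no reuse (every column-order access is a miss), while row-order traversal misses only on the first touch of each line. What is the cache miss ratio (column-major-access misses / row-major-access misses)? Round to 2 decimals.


Each row occupies 175 * 4 = 700 bytes and starts on a line boundary, so it spans ceil(700 / 64) = 11 cache lines.
Row-major traversal misses (one per line touched): 61 * ceil(175 * 4 / 64) = 671
Column-major traversal misses (no reuse, every access misses): 61 * 175 = 10675
Ratio = 10675 / 671 = 15.91

15.91


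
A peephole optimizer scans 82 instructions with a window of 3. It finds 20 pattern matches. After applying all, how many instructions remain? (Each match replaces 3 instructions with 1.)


Each match removes 2 instructions.
Total removed = 20 * 2 = 40
Remaining = 82 - 40 = 42

42


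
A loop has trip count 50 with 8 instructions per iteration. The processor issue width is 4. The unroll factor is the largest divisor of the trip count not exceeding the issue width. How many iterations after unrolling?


Largest divisor of 50 <= 4 is 2
New iterations = 50 / 2 = 25

25


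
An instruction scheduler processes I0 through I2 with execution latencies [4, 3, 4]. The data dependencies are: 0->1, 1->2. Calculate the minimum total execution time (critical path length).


Compute longest path through dependency graph: dist(Ik) = max over predecessors of dist + latency(Ik).
dist(I0) = latency 4 = 4
dist(I1) = dist(I0) + 3 = 4 + 3 = 7
dist(I2) = dist(I1) + 4 = 7 + 4 = 11
Critical path = max dist = 11

11


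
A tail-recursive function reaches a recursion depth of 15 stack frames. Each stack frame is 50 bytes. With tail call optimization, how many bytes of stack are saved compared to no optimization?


Without TCO: 15 * 50 = 750 bytes
With TCO: reuse 1 frame = 50 bytes
Savings = 750 - 50 = 700

700


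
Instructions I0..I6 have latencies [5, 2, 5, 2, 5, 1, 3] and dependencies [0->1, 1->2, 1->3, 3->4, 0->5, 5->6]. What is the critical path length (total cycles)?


Compute longest path through dependency graph: dist(Ik) = max over predecessors of dist + latency(Ik).
dist(I0) = latency 5 = 5
dist(I1) = dist(I0) + 2 = 5 + 2 = 7
dist(I2) = dist(I1) + 5 = 7 + 5 = 12
dist(I3) = dist(I1) + 2 = 7 + 2 = 9
dist(I4) = dist(I3) + 5 = 9 + 5 = 14
dist(I5) = dist(I0) + 1 = 5 + 1 = 6
dist(I6) = dist(I5) + 3 = 6 + 3 = 9
Critical path = max dist = 14

14


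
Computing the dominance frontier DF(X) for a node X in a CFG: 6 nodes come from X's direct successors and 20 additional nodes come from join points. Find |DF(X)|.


DF(X) = direct successor contributions + join point contributions
= 6 + 20 = 26

26


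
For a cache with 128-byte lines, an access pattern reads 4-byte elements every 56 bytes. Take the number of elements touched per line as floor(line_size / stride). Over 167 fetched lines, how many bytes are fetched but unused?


Elements per line = floor(128 / 56) = 2
Bytes used per line = 2 * 4 = 8
Wasted per line = 128 - 8 = 120
Total wasted = 120 * 167 = 20040

20040


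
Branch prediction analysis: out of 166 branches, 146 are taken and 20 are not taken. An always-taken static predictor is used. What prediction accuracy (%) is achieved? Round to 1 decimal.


Predictor: always-taken
Correct predictions = 146
Accuracy = 146 / 166 * 100 = 88.0%

88.0


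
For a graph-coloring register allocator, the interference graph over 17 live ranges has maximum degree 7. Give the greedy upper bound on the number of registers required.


Greedy coloring never needs more than (max_degree + 1) colors: when coloring a vertex, at most max_degree neighbors are already colored.
Upper bound = 7 + 1 = 8

8


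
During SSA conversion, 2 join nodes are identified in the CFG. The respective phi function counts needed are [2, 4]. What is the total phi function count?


Total phi functions = sum of phi functions at each join node
= 2 + 4 = 6

6


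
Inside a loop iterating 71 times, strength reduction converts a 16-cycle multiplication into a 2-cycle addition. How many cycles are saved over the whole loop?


Per-iteration saving = 16 - 2 = 14
Total saved = 71 * 14 = 994

994


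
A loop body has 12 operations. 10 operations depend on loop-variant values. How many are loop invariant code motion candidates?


Invariant candidates = total - loop-dependent
= 12 - 10 = 2

2


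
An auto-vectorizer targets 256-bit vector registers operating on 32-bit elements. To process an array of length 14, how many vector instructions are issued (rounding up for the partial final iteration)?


Width = 256 / 32 = 8 elements per vector op
Iterations = ceil(14 / 8) = 2

2


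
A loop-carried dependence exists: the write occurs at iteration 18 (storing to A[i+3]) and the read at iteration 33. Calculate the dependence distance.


Distance = read iteration - write iteration
= 33 - 18 = 15

15


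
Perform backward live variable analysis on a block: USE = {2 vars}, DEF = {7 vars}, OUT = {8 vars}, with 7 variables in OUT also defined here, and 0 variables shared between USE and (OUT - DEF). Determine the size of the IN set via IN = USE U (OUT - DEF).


OUT - DEF: 8 - 7 = 1
|IN| = |USE| + |OUT - DEF| - |USE ∩ (OUT - DEF)| = 2 + 1 - 0 = 3

3


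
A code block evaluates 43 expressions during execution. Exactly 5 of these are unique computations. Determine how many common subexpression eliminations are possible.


CSE count = total expressions - unique expressions
= 43 - 5 = 38

38


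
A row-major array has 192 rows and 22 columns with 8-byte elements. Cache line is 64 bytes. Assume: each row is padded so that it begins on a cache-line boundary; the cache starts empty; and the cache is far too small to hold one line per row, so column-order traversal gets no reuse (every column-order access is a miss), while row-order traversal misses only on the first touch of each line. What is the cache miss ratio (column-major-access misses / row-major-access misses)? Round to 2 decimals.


Each row occupies 22 * 8 = 176 bytes and starts on a line boundary, so it spans ceil(176 / 64) = 3 cache lines.
Row-major traversal misses (one per line touched): 192 * ceil(22 * 8 / 64) = 576
Column-major traversal misses (no reuse, every access misses): 192 * 22 = 4224
Ratio = 4224 / 576 = 7.33

7.33


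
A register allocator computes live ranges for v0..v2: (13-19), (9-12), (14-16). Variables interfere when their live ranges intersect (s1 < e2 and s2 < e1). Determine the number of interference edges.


Check all pairs for overlapping intervals.
Two intervals (s1,e1) and (s2,e2) overlap if s1 < e2 and s2 < e1.
v0 (13-19) vs v1..v2: overlaps v2 -> 1
v1 (9-12) vs v2: overlaps none -> 0
Total overlapping pairs = 1 + 0 = 1

1


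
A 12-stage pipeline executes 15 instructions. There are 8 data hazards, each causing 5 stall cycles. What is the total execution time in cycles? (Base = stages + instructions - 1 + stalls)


Base cycles = 12 + 15 - 1 = 26
Total stalls = 8 * 5 = 40
Total = 26 + 40 = 66

66


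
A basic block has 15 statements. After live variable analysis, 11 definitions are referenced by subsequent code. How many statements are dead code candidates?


Dead code = total statements - live definitions
= 15 - 11 = 4

4


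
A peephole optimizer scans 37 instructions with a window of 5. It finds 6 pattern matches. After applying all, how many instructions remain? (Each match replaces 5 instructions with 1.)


Each match removes 4 instructions.
Total removed = 6 * 4 = 24
Remaining = 37 - 24 = 13

13


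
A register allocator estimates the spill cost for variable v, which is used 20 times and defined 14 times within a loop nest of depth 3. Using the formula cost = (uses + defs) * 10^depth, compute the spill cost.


uses + defs = 20 + 14 = 34
10^3 = 1000
Spill cost = 34 * 1000 = 34000

34000


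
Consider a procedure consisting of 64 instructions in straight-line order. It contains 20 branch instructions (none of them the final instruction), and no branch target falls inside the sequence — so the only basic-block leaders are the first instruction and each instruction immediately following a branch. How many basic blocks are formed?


With no in-sequence branch targets, the leaders are the first instruction plus the instruction after each branch.
Number of basic blocks = branches + 1
= 20 + 1 = 21

21


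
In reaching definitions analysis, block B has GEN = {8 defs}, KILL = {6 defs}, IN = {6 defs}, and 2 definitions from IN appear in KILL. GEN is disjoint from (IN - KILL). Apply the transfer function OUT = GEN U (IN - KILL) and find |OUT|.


IN - KILL: 6 - 2 = 4 surviving definitions
OUT = GEN + surviving = 8 + 4 = 12

12


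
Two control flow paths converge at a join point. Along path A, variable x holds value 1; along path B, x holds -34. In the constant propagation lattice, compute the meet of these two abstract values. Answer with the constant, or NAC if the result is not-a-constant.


Meet operation: if both paths give the same constant, result is that constant; if they differ, result is NAC (not-a-constant).
Path A: 1, Path B: -34 -> differ
Result: not-a-constant -> NAC

NAC


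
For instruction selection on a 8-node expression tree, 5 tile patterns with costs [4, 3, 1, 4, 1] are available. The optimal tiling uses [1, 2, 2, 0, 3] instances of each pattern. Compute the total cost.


Total cost = sum(count_i * cost_i)
= 1*4 + 2*3 + 2*1 + 0*4 + 3*1
= 15

15


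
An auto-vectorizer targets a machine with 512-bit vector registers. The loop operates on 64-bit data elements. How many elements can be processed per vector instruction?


Width = SIMD bits / data type bits
= 512 / 64 = 8

8


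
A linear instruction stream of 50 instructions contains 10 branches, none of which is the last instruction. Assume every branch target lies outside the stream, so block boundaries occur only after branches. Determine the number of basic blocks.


With no in-sequence branch targets, the leaders are the first instruction plus the instruction after each branch.
Number of basic blocks = branches + 1
= 10 + 1 = 11

11


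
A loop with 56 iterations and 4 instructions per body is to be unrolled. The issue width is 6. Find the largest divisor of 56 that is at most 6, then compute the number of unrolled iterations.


Largest divisor of 56 <= 6 is 4
New iterations = 56 / 4 = 14

14


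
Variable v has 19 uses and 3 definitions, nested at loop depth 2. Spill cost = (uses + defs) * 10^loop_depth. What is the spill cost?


uses + defs = 19 + 3 = 22
10^2 = 100
Spill cost = 22 * 100 = 2200

2200


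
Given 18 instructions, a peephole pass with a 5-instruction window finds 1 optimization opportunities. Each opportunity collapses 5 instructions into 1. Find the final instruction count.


Each match removes 4 instructions.
Total removed = 1 * 4 = 4
Remaining = 18 - 4 = 14

14


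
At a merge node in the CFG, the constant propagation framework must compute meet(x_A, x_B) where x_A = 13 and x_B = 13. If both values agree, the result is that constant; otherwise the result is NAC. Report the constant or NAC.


Meet operation: if both paths give the same constant, result is that constant; if they differ, result is NAC (not-a-constant).
Path A: 13, Path B: 13 -> equal
Result: constant -> 13

13


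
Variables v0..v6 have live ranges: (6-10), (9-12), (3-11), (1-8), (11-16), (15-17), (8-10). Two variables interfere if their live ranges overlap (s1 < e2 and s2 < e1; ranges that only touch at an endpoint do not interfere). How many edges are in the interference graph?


Check all pairs for overlapping intervals.
Two intervals (s1,e1) and (s2,e2) overlap if s1 < e2 and s2 < e1.
v0 (6-10) vs v1..v6: overlaps v1, v2, v3, v6 -> 4
v1 (9-12) vs v2..v6: overlaps v2, v4, v6 -> 3
v2 (3-11) vs v3..v6: overlaps v3, v6 -> 2
v3 (1-8) vs v4..v6: overlaps none -> 0
v4 (11-16) vs v5..v6: overlaps v5 -> 1
v5 (15-17) vs v6: overlaps none -> 0
Total overlapping pairs = 4 + 3 + 2 + 0 + 1 + 0 = 10

10


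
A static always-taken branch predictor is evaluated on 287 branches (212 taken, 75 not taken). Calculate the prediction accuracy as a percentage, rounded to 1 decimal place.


Predictor: always-taken
Correct predictions = 212
Accuracy = 212 / 287 * 100 = 73.9%

73.9


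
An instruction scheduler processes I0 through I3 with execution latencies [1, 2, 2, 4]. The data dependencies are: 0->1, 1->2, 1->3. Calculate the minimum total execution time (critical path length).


Compute longest path through dependency graph: dist(Ik) = max over predecessors of dist + latency(Ik).
dist(I0) = latency 1 = 1
dist(I1) = dist(I0) + 2 = 1 + 2 = 3
dist(I2) = dist(I1) + 2 = 3 + 2 = 5
dist(I3) = dist(I1) + 4 = 3 + 4 = 7
Critical path = max dist = 7

7


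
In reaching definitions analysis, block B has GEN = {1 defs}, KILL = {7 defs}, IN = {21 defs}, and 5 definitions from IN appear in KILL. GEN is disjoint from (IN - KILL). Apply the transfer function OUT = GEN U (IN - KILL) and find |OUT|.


IN - KILL: 21 - 5 = 16 surviving definitions
OUT = GEN + surviving = 1 + 16 = 17

17


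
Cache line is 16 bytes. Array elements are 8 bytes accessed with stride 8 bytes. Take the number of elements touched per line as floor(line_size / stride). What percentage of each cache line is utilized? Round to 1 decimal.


Elements per cache line = floor(16 / 8) = 2
Bytes used = 2 * 8 = 16
Utilization = 16 / 16 * 100 = 100.0%

100.0


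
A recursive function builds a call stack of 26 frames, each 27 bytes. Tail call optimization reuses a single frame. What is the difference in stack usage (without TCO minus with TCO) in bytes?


Without TCO: 26 * 27 = 702 bytes
With TCO: reuse 1 frame = 27 bytes
Savings = 702 - 27 = 675

675


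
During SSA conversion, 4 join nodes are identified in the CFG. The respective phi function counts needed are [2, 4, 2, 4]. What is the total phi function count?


Total phi functions = sum of phi functions at each join node
= 2 + 4 + 2 + 4 = 12

12


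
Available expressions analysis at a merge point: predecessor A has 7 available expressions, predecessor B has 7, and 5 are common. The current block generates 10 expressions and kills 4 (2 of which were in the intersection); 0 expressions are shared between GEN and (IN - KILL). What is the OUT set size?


IN = intersection of predecessors = 5
IN - KILL = 5 - 2 = 3
|OUT| = |GEN| + |IN - KILL| - |GEN ∩ (IN - KILL)| = 10 + 3 - 0 = 13

13


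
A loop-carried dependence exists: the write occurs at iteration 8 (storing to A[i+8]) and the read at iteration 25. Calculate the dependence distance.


Distance = read iteration - write iteration
= 25 - 8 = 17

17


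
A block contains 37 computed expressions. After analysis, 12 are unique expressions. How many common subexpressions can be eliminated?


CSE count = total expressions - unique expressions
= 37 - 12 = 25

25


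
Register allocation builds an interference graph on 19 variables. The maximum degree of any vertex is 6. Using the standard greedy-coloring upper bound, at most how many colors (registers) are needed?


Greedy coloring never needs more than (max_degree + 1) colors: when coloring a vertex, at most max_degree neighbors are already colored.
Upper bound = 6 + 1 = 7

7


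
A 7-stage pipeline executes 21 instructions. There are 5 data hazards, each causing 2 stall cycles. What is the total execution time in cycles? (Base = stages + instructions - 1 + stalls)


Base cycles = 7 + 21 - 1 = 27
Total stalls = 5 * 2 = 10
Total = 27 + 10 = 37

37


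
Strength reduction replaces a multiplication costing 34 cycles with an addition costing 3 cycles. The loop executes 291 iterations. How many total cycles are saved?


Per-iteration saving = 34 - 3 = 31
Total saved = 291 * 31 = 9021

9021


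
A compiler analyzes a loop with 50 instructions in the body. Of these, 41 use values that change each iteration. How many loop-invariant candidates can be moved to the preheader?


Invariant candidates = total - loop-dependent
= 50 - 41 = 9

9


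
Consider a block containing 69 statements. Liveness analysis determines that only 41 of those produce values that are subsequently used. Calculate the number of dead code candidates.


Dead code = total statements - live definitions
= 69 - 41 = 28

28


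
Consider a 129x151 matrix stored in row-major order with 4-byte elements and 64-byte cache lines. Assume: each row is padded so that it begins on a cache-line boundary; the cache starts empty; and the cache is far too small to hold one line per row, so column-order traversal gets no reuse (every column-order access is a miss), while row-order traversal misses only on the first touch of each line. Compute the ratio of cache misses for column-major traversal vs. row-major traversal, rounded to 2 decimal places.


Each row occupies 151 * 4 = 604 bytes and starts on a line boundary, so it spans ceil(604 / 64) = 10 cache lines.
Row-major traversal misses (one per line touched): 129 * ceil(151 * 4 / 64) = 1290
Column-major traversal misses (no reuse, every access misses): 129 * 151 = 19479
Ratio = 19479 / 1290 = 15.1

15.1


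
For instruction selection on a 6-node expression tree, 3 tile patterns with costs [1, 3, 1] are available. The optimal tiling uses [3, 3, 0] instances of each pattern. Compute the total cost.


Total cost = sum(count_i * cost_i)
= 3*1 + 3*3 + 0*1
= 12

12


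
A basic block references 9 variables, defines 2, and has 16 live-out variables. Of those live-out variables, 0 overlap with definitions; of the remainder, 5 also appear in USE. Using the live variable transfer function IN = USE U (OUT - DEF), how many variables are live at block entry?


OUT - DEF: 16 - 0 = 16
|IN| = |USE| + |OUT - DEF| - |USE ∩ (OUT - DEF)| = 9 + 16 - 5 = 20

20


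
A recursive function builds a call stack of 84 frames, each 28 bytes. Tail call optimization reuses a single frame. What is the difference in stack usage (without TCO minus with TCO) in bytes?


Without TCO: 84 * 28 = 2352 bytes
With TCO: reuse 1 frame = 28 bytes
Savings = 2352 - 28 = 2324

2324


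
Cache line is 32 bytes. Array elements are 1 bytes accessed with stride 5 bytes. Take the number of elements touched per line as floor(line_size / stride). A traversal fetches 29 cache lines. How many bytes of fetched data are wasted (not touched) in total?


Elements per line = floor(32 / 5) = 6
Bytes used per line = 6 * 1 = 6
Wasted per line = 32 - 6 = 26
Total wasted = 26 * 29 = 754

754


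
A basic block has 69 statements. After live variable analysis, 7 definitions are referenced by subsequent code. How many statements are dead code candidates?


Dead code = total statements - live definitions
= 69 - 7 = 62

62
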